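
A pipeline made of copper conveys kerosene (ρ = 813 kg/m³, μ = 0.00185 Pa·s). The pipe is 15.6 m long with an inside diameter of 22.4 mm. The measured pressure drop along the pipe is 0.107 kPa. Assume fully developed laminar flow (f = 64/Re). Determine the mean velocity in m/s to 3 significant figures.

For laminar flow, f = 64/Re with Re = ρVD/μ, so Darcy-Weisbach reduces to ΔP = 32μLV/D². Solving for V: V = ΔP·D²/(32μL) = 107·(0.0224)²/(32·0.00185·15.6) = 0.05813 m/s.
Check: Re = ρVD/μ = 813·0.05813·0.0224/0.00185 = 572.3 < 2300, so the laminar assumption holds.

V ≈ 0.0581 m/s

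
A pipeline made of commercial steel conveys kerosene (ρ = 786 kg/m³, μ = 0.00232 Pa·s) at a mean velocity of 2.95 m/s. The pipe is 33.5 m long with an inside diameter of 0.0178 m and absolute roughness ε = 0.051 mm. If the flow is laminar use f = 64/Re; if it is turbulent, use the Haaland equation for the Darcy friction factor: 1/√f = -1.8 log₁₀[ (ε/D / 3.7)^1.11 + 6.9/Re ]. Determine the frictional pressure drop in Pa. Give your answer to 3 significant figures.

ΔP ≈ 203000 Pa

Reynolds number Re = ρVD/μ = 786 · 2.95 · 0.0178 / 0.00232 = 1.779e+04.
Re > 4000 → turbulent. Relative roughness ε/D = 5.1e-05/0.0178 = 0.00287. Haaland: 1/√f = -1.8 log₁₀[(0.00287/3.7)^1.11 + 6.9/1.779e+04] = -1.8 log₁₀[0.000352 + 0.000388] = 5.635, so f = 0.03149.
Darcy-Weisbach: ΔP = f(L/D)(ρV²/2) = 0.03149·(33.5/0.0178)·(786·2.95²/2) = 0.03149·1882·3420 = 2.027e+05 Pa.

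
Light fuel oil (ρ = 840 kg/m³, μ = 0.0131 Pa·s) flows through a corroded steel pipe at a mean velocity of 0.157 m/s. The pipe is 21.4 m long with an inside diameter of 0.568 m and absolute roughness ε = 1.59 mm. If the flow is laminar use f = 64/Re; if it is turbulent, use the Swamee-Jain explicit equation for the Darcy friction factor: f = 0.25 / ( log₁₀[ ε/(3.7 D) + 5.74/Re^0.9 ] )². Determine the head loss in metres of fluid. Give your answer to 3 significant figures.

Reynolds number Re = ρVD/μ = 840 · 0.157 · 0.568 / 0.0131 = 5718.
Re > 4000 → turbulent. Relative roughness ε/D = 0.00159/0.568 = 0.0028. Swamee-Jain: f = 0.25/(log₁₀[0.0028/3.7 + 5.74/5718^0.9])² = 0.25/(log₁₀[0.000757 + 0.00238])² = 0.25/(-2.503)² = 0.03991.
Darcy-Weisbach: ΔP = f(L/D)(ρV²/2) = 0.03991·(21.4/0.568)·(840·0.157²/2) = 0.03991·37.68·10.35 = 15.57 Pa.
Head loss h_f = ΔP/(ρg) = 15.57/(840·9.81) = 0.00189 m.

h_f ≈ 0.00189 m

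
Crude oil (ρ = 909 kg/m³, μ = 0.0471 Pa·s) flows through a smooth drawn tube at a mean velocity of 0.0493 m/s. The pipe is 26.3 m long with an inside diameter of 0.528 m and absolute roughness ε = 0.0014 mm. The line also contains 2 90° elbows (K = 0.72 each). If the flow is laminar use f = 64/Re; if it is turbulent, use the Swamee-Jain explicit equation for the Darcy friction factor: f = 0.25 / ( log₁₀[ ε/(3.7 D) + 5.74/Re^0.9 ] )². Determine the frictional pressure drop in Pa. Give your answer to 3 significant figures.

ΔP ≈ 8.60 Pa

Reynolds number Re = ρVD/μ = 909 · 0.0493 · 0.528 / 0.0471 = 502.4.
Re < 2300 → laminar flow, so f = 64/Re = 64/502.4 = 0.1274 (the turbulent correlation is not needed).
Total minor-loss coefficient ΣK = 2·0.72 = 1.44.
ΔP = [f·L/D + ΣK]·(ρV²/2) = [0.1274·26.3/0.528 + 1.44]·(909·0.0493²/2) = [6.346 + 1.44]·1.105 = 8.601 Pa.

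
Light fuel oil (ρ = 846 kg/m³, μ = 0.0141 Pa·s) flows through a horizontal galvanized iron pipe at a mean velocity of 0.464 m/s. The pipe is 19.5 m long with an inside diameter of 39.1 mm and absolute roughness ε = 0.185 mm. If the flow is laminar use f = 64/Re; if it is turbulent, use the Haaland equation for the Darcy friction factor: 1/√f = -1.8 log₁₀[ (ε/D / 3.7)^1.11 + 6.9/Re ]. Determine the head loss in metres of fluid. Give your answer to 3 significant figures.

Reynolds number Re = ρVD/μ = 846 · 0.464 · 0.0391 / 0.0141 = 1089.
Re < 2300 → laminar flow, so f = 64/Re = 64/1089 = 0.05879 (the turbulent correlation is not needed).
Darcy-Weisbach: ΔP = f(L/D)(ρV²/2) = 0.05879·(19.5/0.0391)·(846·0.464²/2) = 0.05879·498.7·91.07 = 2670 Pa.
Head loss h_f = ΔP/(ρg) = 2670/(846·9.81) = 0.322 m.

h_f ≈ 0.322 m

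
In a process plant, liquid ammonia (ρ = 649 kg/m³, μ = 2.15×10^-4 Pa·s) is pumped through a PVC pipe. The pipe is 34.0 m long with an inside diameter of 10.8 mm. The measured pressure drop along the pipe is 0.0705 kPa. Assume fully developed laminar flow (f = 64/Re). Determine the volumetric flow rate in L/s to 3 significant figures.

For laminar flow, f = 64/Re with Re = ρVD/μ, so Darcy-Weisbach reduces to ΔP = 32μLV/D². Solving for V: V = ΔP·D²/(32μL) = 70.5·(0.0108)²/(32·0.000215·34) = 0.03515 m/s.
Check: Re = ρVD/μ = 649·0.03515·0.0108/0.000215 = 1146 < 2300, so the laminar assumption holds.
Q = V·A = 0.03515·(π/4·0.0108²) = 3.22e-06 m³/s = 0.00322 L/s.

Q ≈ 0.00322 L/s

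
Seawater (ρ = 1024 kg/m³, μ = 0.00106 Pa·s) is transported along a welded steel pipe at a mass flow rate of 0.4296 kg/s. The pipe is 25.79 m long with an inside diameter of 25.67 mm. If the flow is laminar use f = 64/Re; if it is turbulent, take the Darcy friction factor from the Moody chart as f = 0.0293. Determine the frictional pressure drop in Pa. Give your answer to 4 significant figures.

A = πD²/4 = π(0.02567)²/4 = 0.0005175 m²; mean velocity V = ṁ/(ρA) = 0.4296/(1024 · 0.0005175) = 0.8106 m/s.
Reynolds number Re = ρVD/μ = 1024 · 0.8106 · 0.02567 / 0.00106 = 2.01e+04.
Re > 4000 → turbulent; use the Moody-chart value f = 0.0293.
Darcy-Weisbach: ΔP = f(L/D)(ρV²/2) = 0.0293·(25.79/0.02567)·(1024·0.8106²/2) = 0.0293·1005·336.4 = 9904 Pa.

ΔP ≈ 9904 Pa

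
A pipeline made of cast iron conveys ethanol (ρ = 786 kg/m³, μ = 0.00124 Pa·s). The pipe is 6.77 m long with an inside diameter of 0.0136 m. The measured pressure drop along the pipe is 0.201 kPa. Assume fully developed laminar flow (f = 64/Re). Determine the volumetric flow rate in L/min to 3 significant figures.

Q ≈ 1.21 L/min

For laminar flow, f = 64/Re with Re = ρVD/μ, so Darcy-Weisbach reduces to ΔP = 32μLV/D². Solving for V: V = ΔP·D²/(32μL) = 201·(0.0136)²/(32·0.00124·6.77) = 0.1384 m/s.
Check: Re = ρVD/μ = 786·0.1384·0.0136/0.00124 = 1193 < 2300, so the laminar assumption holds.
Q = V·A = 0.1384·(π/4·0.0136²) = 2.01e-05 m³/s = 1.21 L/min.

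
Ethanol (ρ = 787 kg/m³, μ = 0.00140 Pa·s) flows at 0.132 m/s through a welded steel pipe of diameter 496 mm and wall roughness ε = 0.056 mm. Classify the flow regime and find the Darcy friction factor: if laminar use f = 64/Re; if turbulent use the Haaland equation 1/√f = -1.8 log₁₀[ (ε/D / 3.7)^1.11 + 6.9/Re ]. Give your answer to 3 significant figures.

Re = ρVD/μ = 787·0.132·0.496/0.0014 = 3.68e+04.
Re > 4000 → turbulent. ε/D = 5.6e-05/0.496 = 0.000113; Haaland: 1/√f = -1.8 log₁₀[9.72e-06 + 0.000187] = 6.669, so f = 0.02248.

f ≈ 0.0225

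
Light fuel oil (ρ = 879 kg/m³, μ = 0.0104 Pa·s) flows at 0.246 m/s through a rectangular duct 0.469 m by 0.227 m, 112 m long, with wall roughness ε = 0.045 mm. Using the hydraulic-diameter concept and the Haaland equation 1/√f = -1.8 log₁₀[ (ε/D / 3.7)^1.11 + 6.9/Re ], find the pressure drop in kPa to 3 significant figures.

ΔP ≈ 0.343 kPa

Hydraulic diameter D_h = 4A/P = 4·(0.469·0.227)/(2·(0.469+0.227)) = 0.4259/1.392 = 0.3059 m.
Re = ρVD_h/μ = 879·0.246·0.3059/0.0104 = 6361.
ε/D_h = 4.5e-05/0.3059 = 0.000147; Haaland gives 1/√f = -1.8 log₁₀[1.3e-05+0.00108] = 5.327, so f = 0.03524.
ΔP = f(L/D_h)(ρV²/2) = 0.03524·112/0.3059·26.6 = 343.1 Pa.
ΔP = 0.343 kPa.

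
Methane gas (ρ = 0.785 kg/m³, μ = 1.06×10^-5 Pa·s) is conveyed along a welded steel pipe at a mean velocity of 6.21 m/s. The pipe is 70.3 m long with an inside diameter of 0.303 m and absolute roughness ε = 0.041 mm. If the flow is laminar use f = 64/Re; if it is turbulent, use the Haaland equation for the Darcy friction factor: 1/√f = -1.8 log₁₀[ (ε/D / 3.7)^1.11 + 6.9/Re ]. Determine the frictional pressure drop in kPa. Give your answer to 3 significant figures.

ΔP ≈ 0.0611 kPa

Reynolds number Re = ρVD/μ = 0.785 · 6.21 · 0.303 / 1.06e-05 = 1.393e+05.
Re > 4000 → turbulent. Relative roughness ε/D = 4.1e-05/0.303 = 0.000135. Haaland: 1/√f = -1.8 log₁₀[(0.000135/3.7)^1.11 + 6.9/1.393e+05] = -1.8 log₁₀[1.19e-05 + 4.95e-05] = 7.581, so f = 0.0174.
Darcy-Weisbach: ΔP = f(L/D)(ρV²/2) = 0.0174·(70.3/0.303)·(0.785·6.21²/2) = 0.0174·232·15.14 = 61.1 Pa.
ΔP = 61.1 Pa = 0.0611 kPa.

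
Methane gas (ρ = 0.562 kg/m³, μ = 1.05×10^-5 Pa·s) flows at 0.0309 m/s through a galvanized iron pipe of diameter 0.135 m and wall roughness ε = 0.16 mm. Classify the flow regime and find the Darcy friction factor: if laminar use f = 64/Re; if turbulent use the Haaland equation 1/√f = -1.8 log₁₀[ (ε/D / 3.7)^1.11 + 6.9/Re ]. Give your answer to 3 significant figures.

Re = ρVD/μ = 0.562·0.0309·0.135/1.05e-05 = 223.3.
Re < 2300 → laminar, so f = 64/Re = 0.2866 (roughness is irrelevant in laminar flow).

f ≈ 0.287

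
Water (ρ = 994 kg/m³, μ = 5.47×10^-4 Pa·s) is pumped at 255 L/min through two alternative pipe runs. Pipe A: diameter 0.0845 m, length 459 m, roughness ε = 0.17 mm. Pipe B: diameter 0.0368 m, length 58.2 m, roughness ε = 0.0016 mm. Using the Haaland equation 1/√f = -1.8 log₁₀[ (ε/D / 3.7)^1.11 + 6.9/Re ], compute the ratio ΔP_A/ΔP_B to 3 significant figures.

ΔP_A/ΔP_B ≈ 0.204

Pipe A: V = Q/A = 0.00425/0.005608 = 0.7579 m/s; Re = 1.164e+05; ε/D = 0.00201; Haaland → f = 0.02481; ΔP_A = f(L/D)(ρV²/2) = 3.847e+04 Pa.
Pipe B: V = Q/A = 0.00425/0.001064 = 3.996 m/s; Re = 2.672e+05; ε/D = 4.35e-05; Haaland → f = 0.01501; ΔP_B = f(L/D)(ρV²/2) = 1.884e+05 Pa.
ΔP_A/ΔP_B = 3.847e+04/1.884e+05 = 0.204.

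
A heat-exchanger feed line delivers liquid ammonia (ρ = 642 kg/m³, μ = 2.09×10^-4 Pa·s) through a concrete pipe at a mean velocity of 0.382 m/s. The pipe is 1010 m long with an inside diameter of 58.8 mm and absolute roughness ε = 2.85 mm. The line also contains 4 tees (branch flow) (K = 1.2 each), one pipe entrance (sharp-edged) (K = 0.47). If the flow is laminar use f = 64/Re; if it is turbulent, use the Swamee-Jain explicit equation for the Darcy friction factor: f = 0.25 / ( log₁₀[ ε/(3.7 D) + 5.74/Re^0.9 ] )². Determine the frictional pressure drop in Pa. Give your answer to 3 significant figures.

ΔP ≈ 57500 Pa

Reynolds number Re = ρVD/μ = 642 · 0.382 · 0.0588 / 0.000209 = 6.9e+04.
Re > 4000 → turbulent. Relative roughness ε/D = 0.00285/0.0588 = 0.0485. Swamee-Jain: f = 0.25/(log₁₀[0.0485/3.7 + 5.74/6.9e+04^0.9])² = 0.25/(log₁₀[0.0131 + 0.000253])² = 0.25/(-1.874)² = 0.07116.
Total minor-loss coefficient ΣK = 4·1.2 + 1·0.47 = 5.27.
ΔP = [f·L/D + ΣK]·(ρV²/2) = [0.07116·1010/0.0588 + 5.27]·(642·0.382²/2) = [1222 + 5.27]·46.84 = 5.75e+04 Pa.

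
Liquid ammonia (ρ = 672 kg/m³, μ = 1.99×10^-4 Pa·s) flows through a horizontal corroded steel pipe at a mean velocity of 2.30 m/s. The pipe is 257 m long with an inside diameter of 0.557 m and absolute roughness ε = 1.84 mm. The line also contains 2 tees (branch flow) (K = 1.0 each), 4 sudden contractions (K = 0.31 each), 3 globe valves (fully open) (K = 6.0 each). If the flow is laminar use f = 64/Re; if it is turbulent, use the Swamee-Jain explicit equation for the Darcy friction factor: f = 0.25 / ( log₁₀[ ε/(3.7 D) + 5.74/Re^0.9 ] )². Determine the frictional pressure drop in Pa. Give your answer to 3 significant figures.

ΔP ≈ 59800 Pa

Reynolds number Re = ρVD/μ = 672 · 2.3 · 0.557 / 0.000199 = 4.326e+06.
Re > 4000 → turbulent. Relative roughness ε/D = 0.00184/0.557 = 0.0033. Swamee-Jain: f = 0.25/(log₁₀[0.0033/3.7 + 5.74/4.326e+06^0.9])² = 0.25/(log₁₀[0.000893 + 6.12e-06])² = 0.25/(-3.046)² = 0.02694.
Total minor-loss coefficient ΣK = 2·1 + 4·0.31 + 3·6 = 21.2.
ΔP = [f·L/D + ΣK]·(ρV²/2) = [0.02694·257/0.557 + 21.2]·(672·2.3²/2) = [12.43 + 21.2]·1777 = 5.985e+04 Pa.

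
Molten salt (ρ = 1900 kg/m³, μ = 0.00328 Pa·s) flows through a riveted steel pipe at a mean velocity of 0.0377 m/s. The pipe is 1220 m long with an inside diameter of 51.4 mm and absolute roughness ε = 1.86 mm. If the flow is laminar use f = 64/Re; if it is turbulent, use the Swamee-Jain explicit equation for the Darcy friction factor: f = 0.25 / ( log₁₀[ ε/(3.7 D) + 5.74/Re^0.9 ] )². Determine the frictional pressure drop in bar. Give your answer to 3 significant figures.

ΔP ≈ 0.0183 bar

Reynolds number Re = ρVD/μ = 1900 · 0.0377 · 0.0514 / 0.00328 = 1122.
Re < 2300 → laminar flow, so f = 64/Re = 64/1122 = 0.05702 (the turbulent correlation is not needed).
Darcy-Weisbach: ΔP = f(L/D)(ρV²/2) = 0.05702·(1220/0.0514)·(1900·0.0377²/2) = 0.05702·2.374e+04·1.35 = 1827 Pa.
ΔP = 1827 Pa = 0.0183 bar.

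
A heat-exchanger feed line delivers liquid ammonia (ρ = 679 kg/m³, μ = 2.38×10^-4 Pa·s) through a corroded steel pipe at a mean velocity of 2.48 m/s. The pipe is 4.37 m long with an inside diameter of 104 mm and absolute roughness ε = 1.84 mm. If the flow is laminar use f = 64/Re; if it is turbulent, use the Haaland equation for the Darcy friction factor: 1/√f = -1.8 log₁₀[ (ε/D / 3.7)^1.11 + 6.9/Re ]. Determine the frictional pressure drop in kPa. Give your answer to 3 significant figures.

ΔP ≈ 4.09 kPa

Reynolds number Re = ρVD/μ = 679 · 2.48 · 0.104 / 0.000238 = 7.358e+05.
Re > 4000 → turbulent. Relative roughness ε/D = 0.00184/0.104 = 0.0177. Haaland: 1/√f = -1.8 log₁₀[(0.0177/3.7)^1.11 + 6.9/7.358e+05] = -1.8 log₁₀[0.00266 + 9.38e-06] = 4.633, so f = 0.04658.
Darcy-Weisbach: ΔP = f(L/D)(ρV²/2) = 0.04658·(4.37/0.104)·(679·2.48²/2) = 0.04658·42.02·2088 = 4087 Pa.
ΔP = 4087 Pa = 4.09 kPa.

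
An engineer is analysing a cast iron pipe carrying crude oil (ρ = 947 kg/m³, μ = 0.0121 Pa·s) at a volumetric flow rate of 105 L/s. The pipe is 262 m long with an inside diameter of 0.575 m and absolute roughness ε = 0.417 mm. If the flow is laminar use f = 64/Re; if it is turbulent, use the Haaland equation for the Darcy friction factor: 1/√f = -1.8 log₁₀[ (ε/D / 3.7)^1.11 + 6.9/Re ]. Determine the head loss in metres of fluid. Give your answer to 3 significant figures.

h_f ≈ 0.105 m

Q = 105 L/s = 105/1000 = 0.105 m³/s.
Cross-sectional area A = πD²/4 = π(0.575)²/4 = 0.2597 m²; mean velocity V = Q/A = 0.105/0.2597 = 0.4044 m/s.
Reynolds number Re = ρVD/μ = 947 · 0.4044 · 0.575 / 0.0121 = 1.82e+04.
Re > 4000 → turbulent. Relative roughness ε/D = 0.000417/0.575 = 0.000725. Haaland: 1/√f = -1.8 log₁₀[(0.000725/3.7)^1.11 + 6.9/1.82e+04] = -1.8 log₁₀[7.66e-05 + 0.000379] = 6.014, so f = 0.02765.
Darcy-Weisbach: ΔP = f(L/D)(ρV²/2) = 0.02765·(262/0.575)·(947·0.4044²/2) = 0.02765·455.7·77.42 = 975.3 Pa.
Head loss h_f = ΔP/(ρg) = 975.3/(947·9.81) = 0.105 m.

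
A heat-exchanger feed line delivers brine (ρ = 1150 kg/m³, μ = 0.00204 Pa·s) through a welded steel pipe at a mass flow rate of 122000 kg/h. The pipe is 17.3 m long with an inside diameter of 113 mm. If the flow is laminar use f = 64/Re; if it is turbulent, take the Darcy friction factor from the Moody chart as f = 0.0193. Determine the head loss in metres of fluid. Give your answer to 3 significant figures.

h_f ≈ 1.30 m

ṁ = 122000 kg/h = 122000/3600 = 33.89 kg/s.
A = πD²/4 = π(0.113)²/4 = 0.01003 m²; mean velocity V = ṁ/(ρA) = 33.89/(1150 · 0.01003) = 2.938 m/s.
Reynolds number Re = ρVD/μ = 1150 · 2.938 · 0.113 / 0.00204 = 1.872e+05.
Re > 4000 → turbulent; use the Moody-chart value f = 0.0193.
Darcy-Weisbach: ΔP = f(L/D)(ρV²/2) = 0.0193·(17.3/0.113)·(1150·2.938²/2) = 0.0193·153.1·4965 = 1.467e+04 Pa.
Head loss h_f = ΔP/(ρg) = 1.467e+04/(1150·9.81) = 1.30 m.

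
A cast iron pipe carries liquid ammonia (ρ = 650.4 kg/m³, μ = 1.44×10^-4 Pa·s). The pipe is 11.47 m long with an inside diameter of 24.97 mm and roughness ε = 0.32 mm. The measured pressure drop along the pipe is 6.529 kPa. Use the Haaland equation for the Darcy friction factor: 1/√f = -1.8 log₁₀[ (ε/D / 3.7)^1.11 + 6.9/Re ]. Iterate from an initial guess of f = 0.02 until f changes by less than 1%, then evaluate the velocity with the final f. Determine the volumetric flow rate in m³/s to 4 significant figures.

Q ≈ 5.008×10^-4 m³/s

Rearranging Darcy-Weisbach: V = √(2·ΔP·D/(f·L·ρ)). With ε/D = 0.00032/0.02497 = 0.0128, iterate starting from f = 0.02:
  f = 0.02 → V = √(2·6529·0.02497/(0.02·11.47·650.4)) = 1.478 m/s; Re = ρVD/μ = 1.667e+05; f → 0.04167
  f = 0.04167 → V = 1.024 m/s; Re = 1.155e+05; f → 0.0418
Converged (Δf/f < 1%). With the final f = 0.0418: V = √(2·6529·0.02497/(0.0418·11.47·650.4)) = 1.023 m/s.
Q = V·A = 1.023·(π/4·0.02497²) = 0.0005008 m³/s = 5.008×10^-4 m³/s.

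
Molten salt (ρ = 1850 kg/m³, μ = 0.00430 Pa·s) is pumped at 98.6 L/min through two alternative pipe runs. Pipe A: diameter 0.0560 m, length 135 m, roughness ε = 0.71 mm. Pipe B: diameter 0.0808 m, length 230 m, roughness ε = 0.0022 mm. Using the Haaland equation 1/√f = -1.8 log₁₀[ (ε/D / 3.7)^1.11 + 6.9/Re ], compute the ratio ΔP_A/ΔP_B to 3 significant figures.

ΔP_A/ΔP_B ≈ 5.39

Pipe A: V = Q/A = 0.001643/0.002463 = 0.6672 m/s; Re = 1.608e+04; ε/D = 0.0127; Haaland → f = 0.04412; ΔP_A = f(L/D)(ρV²/2) = 4.379e+04 Pa.
Pipe B: V = Q/A = 0.001643/0.005128 = 0.3205 m/s; Re = 1.114e+04; ε/D = 2.72e-05; Haaland → f = 0.03002; ΔP_B = f(L/D)(ρV²/2) = 8118 Pa.
ΔP_A/ΔP_B = 4.379e+04/8118 = 5.39.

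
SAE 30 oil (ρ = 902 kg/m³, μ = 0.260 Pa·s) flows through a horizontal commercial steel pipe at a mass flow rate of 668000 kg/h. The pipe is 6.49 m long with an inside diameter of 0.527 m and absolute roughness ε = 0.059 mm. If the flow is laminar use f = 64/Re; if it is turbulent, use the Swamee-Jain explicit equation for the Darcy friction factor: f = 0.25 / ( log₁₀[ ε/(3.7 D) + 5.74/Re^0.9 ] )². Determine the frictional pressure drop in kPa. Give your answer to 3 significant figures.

ΔP ≈ 0.183 kPa

ṁ = 668000 kg/h = 668000/3600 = 185.6 kg/s.
A = πD²/4 = π(0.527)²/4 = 0.2181 m²; mean velocity V = ṁ/(ρA) = 185.6/(902 · 0.2181) = 0.9431 m/s.
Reynolds number Re = ρVD/μ = 902 · 0.9431 · 0.527 / 0.26 = 1724.
Re < 2300 → laminar flow, so f = 64/Re = 64/1724 = 0.03712 (the turbulent correlation is not needed).
Darcy-Weisbach: ΔP = f(L/D)(ρV²/2) = 0.03712·(6.49/0.527)·(902·0.9431²/2) = 0.03712·12.31·401.1 = 183.4 Pa.
ΔP = 183.4 Pa = 0.183 kPa.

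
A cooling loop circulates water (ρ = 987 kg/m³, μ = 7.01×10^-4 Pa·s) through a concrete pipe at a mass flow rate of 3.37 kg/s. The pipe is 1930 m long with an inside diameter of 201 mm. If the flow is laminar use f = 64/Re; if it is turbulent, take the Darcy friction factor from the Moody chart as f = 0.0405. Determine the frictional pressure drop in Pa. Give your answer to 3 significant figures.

ΔP ≈ 2220 Pa

A = πD²/4 = π(0.201)²/4 = 0.03173 m²; mean velocity V = ṁ/(ρA) = 3.37/(987 · 0.03173) = 0.1076 m/s.
Reynolds number Re = ρVD/μ = 987 · 0.1076 · 0.201 / 0.000701 = 3.045e+04.
Re > 4000 → turbulent; use the Moody-chart value f = 0.0405.
Darcy-Weisbach: ΔP = f(L/D)(ρV²/2) = 0.0405·(1930/0.201)·(987·0.1076²/2) = 0.0405·9602·5.714 = 2222 Pa.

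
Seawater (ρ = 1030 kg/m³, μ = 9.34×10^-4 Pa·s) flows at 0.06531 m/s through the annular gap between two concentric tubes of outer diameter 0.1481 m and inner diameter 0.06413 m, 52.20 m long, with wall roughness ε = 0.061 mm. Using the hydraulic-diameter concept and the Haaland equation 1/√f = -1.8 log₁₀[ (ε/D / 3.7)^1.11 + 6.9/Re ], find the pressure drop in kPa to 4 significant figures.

ΔP ≈ 0.04962 kPa

Hydraulic diameter D_h = 4A/P = D_o - D_i = 0.1481 - 0.06413 = 0.08397 m.
Re = ρVD_h/μ = 1030·0.06531·0.08397/0.000934 = 6048.
ε/D_h = 6.1e-05/0.08397 = 0.000726; Haaland gives 1/√f = -1.8 log₁₀[7.68e-05+0.00114] = 5.246, so f = 0.03634.
ΔP = f(L/D_h)(ρV²/2) = 0.03634·52.2/0.08397·2.197 = 49.62 Pa.
ΔP = 0.04962 kPa.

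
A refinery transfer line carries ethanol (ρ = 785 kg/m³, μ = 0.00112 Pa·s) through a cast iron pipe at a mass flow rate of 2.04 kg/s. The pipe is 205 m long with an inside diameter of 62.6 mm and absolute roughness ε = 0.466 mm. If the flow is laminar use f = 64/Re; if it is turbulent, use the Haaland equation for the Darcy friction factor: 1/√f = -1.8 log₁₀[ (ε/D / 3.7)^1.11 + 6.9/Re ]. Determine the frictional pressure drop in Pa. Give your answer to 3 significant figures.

A = πD²/4 = π(0.0626)²/4 = 0.003078 m²; mean velocity V = ṁ/(ρA) = 2.04/(785 · 0.003078) = 0.8443 m/s.
Reynolds number Re = ρVD/μ = 785 · 0.8443 · 0.0626 / 0.00112 = 3.705e+04.
Re > 4000 → turbulent. Relative roughness ε/D = 0.000466/0.0626 = 0.00744. Haaland: 1/√f = -1.8 log₁₀[(0.00744/3.7)^1.11 + 6.9/3.705e+04] = -1.8 log₁₀[0.00102 + 0.000186] = 5.256, so f = 0.0362.
Darcy-Weisbach: ΔP = f(L/D)(ρV²/2) = 0.0362·(205/0.0626)·(785·0.8443²/2) = 0.0362·3275·279.8 = 3.317e+04 Pa.

ΔP ≈ 33200 Pa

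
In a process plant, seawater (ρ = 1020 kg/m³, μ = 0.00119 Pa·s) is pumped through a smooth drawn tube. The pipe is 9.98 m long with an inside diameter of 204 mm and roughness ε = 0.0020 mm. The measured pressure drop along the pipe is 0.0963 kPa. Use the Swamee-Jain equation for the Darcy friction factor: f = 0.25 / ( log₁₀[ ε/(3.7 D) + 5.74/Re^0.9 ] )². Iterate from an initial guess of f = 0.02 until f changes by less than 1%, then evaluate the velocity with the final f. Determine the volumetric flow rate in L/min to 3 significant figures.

Rearranging Darcy-Weisbach: V = √(2·ΔP·D/(f·L·ρ)). With ε/D = 2e-06/0.204 = 9.8e-06, iterate starting from f = 0.02:
  f = 0.02 → V = √(2·96.3·0.204/(0.02·9.98·1020)) = 0.4393 m/s; Re = ρVD/μ = 7.682e+04; f → 0.01894
  f = 0.01894 → V = 0.4514 m/s; Re = 7.893e+04; f → 0.01883
Converged (Δf/f < 1%). With the final f = 0.01883: V = √(2·96.3·0.204/(0.01883·9.98·1020)) = 0.4527 m/s.
Q = V·A = 0.4527·(π/4·0.204²) = 0.0148 m³/s = 888 L/min.

Q ≈ 888 L/min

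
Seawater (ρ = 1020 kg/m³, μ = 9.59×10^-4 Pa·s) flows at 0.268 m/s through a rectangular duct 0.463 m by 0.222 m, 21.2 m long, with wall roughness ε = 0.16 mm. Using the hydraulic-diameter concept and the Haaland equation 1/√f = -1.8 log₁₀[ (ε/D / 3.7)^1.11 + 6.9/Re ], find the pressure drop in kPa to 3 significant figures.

ΔP ≈ 0.0533 kPa

Hydraulic diameter D_h = 4A/P = 4·(0.463·0.222)/(2·(0.463+0.222)) = 0.4111/1.37 = 0.3001 m.
Re = ρVD_h/μ = 1020·0.268·0.3001/0.000959 = 8.554e+04.
ε/D_h = 0.00016/0.3001 = 0.000533; Haaland gives 1/√f = -1.8 log₁₀[5.45e-05+8.07e-05] = 6.965, so f = 0.02062.
ΔP = f(L/D_h)(ρV²/2) = 0.02062·21.2/0.3001·36.63 = 53.35 Pa.
ΔP = 0.0533 kPa.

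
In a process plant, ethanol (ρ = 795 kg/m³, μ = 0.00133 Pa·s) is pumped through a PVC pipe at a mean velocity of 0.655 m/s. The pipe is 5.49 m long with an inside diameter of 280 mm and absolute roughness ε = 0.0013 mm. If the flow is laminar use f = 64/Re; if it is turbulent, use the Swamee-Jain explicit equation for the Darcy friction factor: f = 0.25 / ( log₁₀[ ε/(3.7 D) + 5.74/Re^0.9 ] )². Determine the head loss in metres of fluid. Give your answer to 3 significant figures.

Reynolds number Re = ρVD/μ = 795 · 0.655 · 0.28 / 0.00133 = 1.096e+05.
Re > 4000 → turbulent. Relative roughness ε/D = 1.3e-06/0.28 = 4.64e-06. Swamee-Jain: f = 0.25/(log₁₀[4.64e-06/3.7 + 5.74/1.096e+05^0.9])² = 0.25/(log₁₀[1.25e-06 + 0.000167])² = 0.25/(-3.774)² = 0.01755.
Darcy-Weisbach: ΔP = f(L/D)(ρV²/2) = 0.01755·(5.49/0.28)·(795·0.655²/2) = 0.01755·19.61·170.5 = 58.7 Pa.
Head loss h_f = ΔP/(ρg) = 58.7/(795·9.81) = 0.00753 m.

h_f ≈ 0.00753 m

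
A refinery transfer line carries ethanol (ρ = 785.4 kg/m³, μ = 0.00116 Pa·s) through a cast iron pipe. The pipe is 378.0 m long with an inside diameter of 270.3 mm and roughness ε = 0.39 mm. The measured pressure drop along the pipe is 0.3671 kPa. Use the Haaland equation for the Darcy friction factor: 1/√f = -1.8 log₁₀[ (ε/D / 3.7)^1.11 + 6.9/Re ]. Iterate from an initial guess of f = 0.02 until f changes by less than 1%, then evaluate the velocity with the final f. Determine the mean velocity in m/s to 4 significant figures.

V ≈ 0.1580 m/s

Rearranging Darcy-Weisbach: V = √(2·ΔP·D/(f·L·ρ)). With ε/D = 0.00039/0.2703 = 0.00144, iterate starting from f = 0.02:
  f = 0.02 → V = √(2·367.1·0.2703/(0.02·378·785.4)) = 0.1828 m/s; Re = ρVD/μ = 3.346e+04; f → 0.02622
  f = 0.02622 → V = 0.1597 m/s; Re = 2.922e+04; f → 0.02674
  f = 0.02674 → V = 0.1581 m/s; Re = 2.894e+04; f → 0.02678
Converged (Δf/f < 1%). With the final f = 0.02678: V = √(2·367.1·0.2703/(0.02678·378·785.4)) = 0.158 m/s.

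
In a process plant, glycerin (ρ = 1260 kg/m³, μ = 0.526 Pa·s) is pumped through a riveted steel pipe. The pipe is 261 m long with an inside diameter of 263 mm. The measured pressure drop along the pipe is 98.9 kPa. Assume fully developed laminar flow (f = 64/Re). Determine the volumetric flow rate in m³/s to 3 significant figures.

Q ≈ 0.0846 m³/s

For laminar flow, f = 64/Re with Re = ρVD/μ, so Darcy-Weisbach reduces to ΔP = 32μLV/D². Solving for V: V = ΔP·D²/(32μL) = 9.89e+04·(0.263)²/(32·0.526·261) = 1.557 m/s.
Check: Re = ρVD/μ = 1260·1.557·0.263/0.526 = 981 < 2300, so the laminar assumption holds.
Q = V·A = 1.557·(π/4·0.263²) = 0.08459 m³/s = 0.0846 m³/s.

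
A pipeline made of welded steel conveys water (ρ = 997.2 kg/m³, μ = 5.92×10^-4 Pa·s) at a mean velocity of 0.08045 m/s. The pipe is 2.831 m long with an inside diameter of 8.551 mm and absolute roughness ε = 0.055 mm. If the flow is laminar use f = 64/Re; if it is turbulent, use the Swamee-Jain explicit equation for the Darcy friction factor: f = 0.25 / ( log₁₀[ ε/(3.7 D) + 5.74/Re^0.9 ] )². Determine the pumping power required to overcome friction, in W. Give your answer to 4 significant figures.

P ≈ 2.726×10^-4 W

Reynolds number Re = ρVD/μ = 997.2 · 0.08045 · 0.008551 / 0.000592 = 1159.
Re < 2300 → laminar flow, so f = 64/Re = 64/1159 = 0.05523 (the turbulent correlation is not needed).
Darcy-Weisbach: ΔP = f(L/D)(ρV²/2) = 0.05523·(2.831/0.008551)·(997.2·0.08045²/2) = 0.05523·331.1·3.227 = 59.01 Pa.
Q = V·A = 0.08045·5.743e-05 = 4.62e-06 m³/s.
Pumping power P = QΔP = 4.62e-06·59.01 = 2.7262×10^-4 W = 2.726×10^-4 W.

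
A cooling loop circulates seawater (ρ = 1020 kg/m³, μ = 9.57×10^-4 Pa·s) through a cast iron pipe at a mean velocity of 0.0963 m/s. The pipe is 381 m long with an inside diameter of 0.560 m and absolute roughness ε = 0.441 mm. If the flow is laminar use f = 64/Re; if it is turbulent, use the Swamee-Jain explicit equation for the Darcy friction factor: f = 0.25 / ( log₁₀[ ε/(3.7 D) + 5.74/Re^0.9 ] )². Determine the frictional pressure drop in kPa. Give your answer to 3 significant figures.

ΔP ≈ 0.0743 kPa

Reynolds number Re = ρVD/μ = 1020 · 0.0963 · 0.56 / 0.000957 = 5.748e+04.
Re > 4000 → turbulent. Relative roughness ε/D = 0.000441/0.56 = 0.000787. Swamee-Jain: f = 0.25/(log₁₀[0.000787/3.7 + 5.74/5.748e+04^0.9])² = 0.25/(log₁₀[0.000213 + 0.000299])² = 0.25/(-3.291)² = 0.02308.
Darcy-Weisbach: ΔP = f(L/D)(ρV²/2) = 0.02308·(381/0.56)·(1020·0.0963²/2) = 0.02308·680.4·4.73 = 74.27 Pa.
ΔP = 74.27 Pa = 0.0743 kPa.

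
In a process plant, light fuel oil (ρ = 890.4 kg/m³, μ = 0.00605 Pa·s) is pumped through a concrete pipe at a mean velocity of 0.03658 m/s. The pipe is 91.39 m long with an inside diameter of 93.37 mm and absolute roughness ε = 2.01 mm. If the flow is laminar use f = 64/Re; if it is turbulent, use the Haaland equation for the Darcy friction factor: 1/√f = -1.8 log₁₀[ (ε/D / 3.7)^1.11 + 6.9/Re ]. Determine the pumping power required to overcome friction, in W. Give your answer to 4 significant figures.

Reynolds number Re = ρVD/μ = 890.4 · 0.03658 · 0.09337 / 0.00605 = 502.7.
Re < 2300 → laminar flow, so f = 64/Re = 64/502.7 = 0.1273 (the turbulent correlation is not needed).
Darcy-Weisbach: ΔP = f(L/D)(ρV²/2) = 0.1273·(91.39/0.09337)·(890.4·0.03658²/2) = 0.1273·978.8·0.5957 = 74.24 Pa.
Q = V·A = 0.03658·0.006847 = 0.0002505 m³/s.
Pumping power P = QΔP = 0.0002505·74.24 = 0.018594 W = 0.01859 W.

P ≈ 0.01859 W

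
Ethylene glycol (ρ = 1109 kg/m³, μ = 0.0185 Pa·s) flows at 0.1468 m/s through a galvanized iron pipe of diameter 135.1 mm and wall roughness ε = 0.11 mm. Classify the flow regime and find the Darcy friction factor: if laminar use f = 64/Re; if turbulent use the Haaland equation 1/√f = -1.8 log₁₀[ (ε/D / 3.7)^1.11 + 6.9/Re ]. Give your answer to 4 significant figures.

Re = ρVD/μ = 1109·0.1468·0.1351/0.0185 = 1189.
Re < 2300 → laminar, so f = 64/Re = 0.05383 (roughness is irrelevant in laminar flow).

f ≈ 0.05383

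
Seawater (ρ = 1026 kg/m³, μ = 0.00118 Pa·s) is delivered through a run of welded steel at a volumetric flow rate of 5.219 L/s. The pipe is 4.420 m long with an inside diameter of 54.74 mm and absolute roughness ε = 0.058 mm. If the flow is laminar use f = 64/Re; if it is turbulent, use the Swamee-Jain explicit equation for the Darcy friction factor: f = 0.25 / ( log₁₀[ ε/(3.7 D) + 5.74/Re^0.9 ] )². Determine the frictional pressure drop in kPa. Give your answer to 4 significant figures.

ΔP ≈ 4.571 kPa

Q = 5.219 L/s = 5.219/1000 = 0.005219 m³/s.
Cross-sectional area A = πD²/4 = π(0.05474)²/4 = 0.002353 m²; mean velocity V = Q/A = 0.005219/0.002353 = 2.218 m/s.
Reynolds number Re = ρVD/μ = 1026 · 2.218 · 0.05474 / 0.00118 = 1.055e+05.
Re > 4000 → turbulent. Relative roughness ε/D = 5.8e-05/0.05474 = 0.00106. Swamee-Jain: f = 0.25/(log₁₀[0.00106/3.7 + 5.74/1.055e+05^0.9])² = 0.25/(log₁₀[0.000286 + 0.000173])² = 0.25/(-3.338)² = 0.02244.
Darcy-Weisbach: ΔP = f(L/D)(ρV²/2) = 0.02244·(4.42/0.05474)·(1026·2.218²/2) = 0.02244·80.75·2523 = 4571 Pa.
ΔP = 4571 Pa = 4.571 kPa.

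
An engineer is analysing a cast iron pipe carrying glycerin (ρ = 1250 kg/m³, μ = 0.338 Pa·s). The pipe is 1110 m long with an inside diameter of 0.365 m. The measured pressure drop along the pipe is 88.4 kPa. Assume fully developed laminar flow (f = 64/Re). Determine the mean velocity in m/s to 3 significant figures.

V ≈ 0.981 m/s

For laminar flow, f = 64/Re with Re = ρVD/μ, so Darcy-Weisbach reduces to ΔP = 32μLV/D². Solving for V: V = ΔP·D²/(32μL) = 8.84e+04·(0.365)²/(32·0.338·1110) = 0.981 m/s.
Check: Re = ρVD/μ = 1250·0.981·0.365/0.338 = 1324 < 2300, so the laminar assumption holds.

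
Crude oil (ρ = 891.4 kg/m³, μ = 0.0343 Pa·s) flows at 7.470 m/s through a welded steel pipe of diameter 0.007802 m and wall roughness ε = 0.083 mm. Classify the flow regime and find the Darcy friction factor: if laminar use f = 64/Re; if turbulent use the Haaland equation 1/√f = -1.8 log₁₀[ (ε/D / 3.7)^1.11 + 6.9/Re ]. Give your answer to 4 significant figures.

Re = ρVD/μ = 891.4·7.47·0.007802/0.0343 = 1515.
Re < 2300 → laminar, so f = 64/Re = 0.04225 (roughness is irrelevant in laminar flow).

f ≈ 0.04225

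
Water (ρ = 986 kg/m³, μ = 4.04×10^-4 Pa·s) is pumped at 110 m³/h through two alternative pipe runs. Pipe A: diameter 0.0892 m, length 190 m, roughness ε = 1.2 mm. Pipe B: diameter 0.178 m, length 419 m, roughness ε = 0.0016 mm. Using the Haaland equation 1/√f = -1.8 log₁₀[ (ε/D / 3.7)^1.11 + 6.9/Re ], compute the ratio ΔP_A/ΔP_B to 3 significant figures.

ΔP_A/ΔP_B ≈ 46.4

Pipe A: V = Q/A = 0.03056/0.006249 = 4.89 m/s; Re = 1.064e+06; ε/D = 0.0135; Haaland → f = 0.04214; ΔP_A = f(L/D)(ρV²/2) = 1.058e+06 Pa.
Pipe B: V = Q/A = 0.03056/0.02488 = 1.228 m/s; Re = 5.334e+05; ε/D = 8.99e-06; Haaland → f = 0.01302; ΔP_B = f(L/D)(ρV²/2) = 2.278e+04 Pa.
ΔP_A/ΔP_B = 1.058e+06/2.278e+04 = 46.4.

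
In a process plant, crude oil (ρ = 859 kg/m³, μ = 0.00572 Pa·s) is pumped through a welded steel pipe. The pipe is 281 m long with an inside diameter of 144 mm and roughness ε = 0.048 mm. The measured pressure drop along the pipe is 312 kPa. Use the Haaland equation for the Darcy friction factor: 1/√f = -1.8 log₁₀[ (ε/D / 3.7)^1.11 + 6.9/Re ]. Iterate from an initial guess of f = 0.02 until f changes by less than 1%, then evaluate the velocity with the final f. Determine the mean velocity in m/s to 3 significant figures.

Rearranging Darcy-Weisbach: V = √(2·ΔP·D/(f·L·ρ)). With ε/D = 4.8e-05/0.144 = 0.000333, iterate starting from f = 0.02:
  f = 0.02 → V = √(2·3.12e+05·0.144/(0.02·281·859)) = 4.314 m/s; Re = ρVD/μ = 9.33e+04; f → 0.01955
  f = 0.01955 → V = 4.364 m/s; Re = 9.437e+04; f → 0.01951
Converged (Δf/f < 1%). With the final f = 0.01951: V = √(2·3.12e+05·0.144/(0.01951·281·859)) = 4.368 m/s.

V ≈ 4.37 m/s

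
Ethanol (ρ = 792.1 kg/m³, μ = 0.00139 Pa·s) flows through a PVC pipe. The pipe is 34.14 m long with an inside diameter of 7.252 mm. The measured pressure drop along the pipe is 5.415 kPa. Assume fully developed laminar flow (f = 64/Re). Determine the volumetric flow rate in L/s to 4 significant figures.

Q ≈ 0.007746 L/s

For laminar flow, f = 64/Re with Re = ρVD/μ, so Darcy-Weisbach reduces to ΔP = 32μLV/D². Solving for V: V = ΔP·D²/(32μL) = 5415·(0.007252)²/(32·0.00139·34.14) = 0.1875 m/s.
Check: Re = ρVD/μ = 792.1·0.1875·0.007252/0.00139 = 775 < 2300, so the laminar assumption holds.
Q = V·A = 0.1875·(π/4·0.007252²) = 7.746e-06 m³/s = 0.007746 L/s.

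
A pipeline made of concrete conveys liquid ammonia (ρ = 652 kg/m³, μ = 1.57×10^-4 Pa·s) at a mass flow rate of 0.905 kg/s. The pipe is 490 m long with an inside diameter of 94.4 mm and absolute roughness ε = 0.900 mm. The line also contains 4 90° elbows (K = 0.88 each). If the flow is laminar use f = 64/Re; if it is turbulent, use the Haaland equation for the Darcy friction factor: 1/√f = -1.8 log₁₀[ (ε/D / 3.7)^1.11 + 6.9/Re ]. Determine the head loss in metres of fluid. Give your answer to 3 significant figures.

A = πD²/4 = π(0.0944)²/4 = 0.006999 m²; mean velocity V = ṁ/(ρA) = 0.905/(652 · 0.006999) = 0.1983 m/s.
Reynolds number Re = ρVD/μ = 652 · 0.1983 · 0.0944 / 0.000157 = 7.775e+04.
Re > 4000 → turbulent. Relative roughness ε/D = 0.0009/0.0944 = 0.00953. Haaland: 1/√f = -1.8 log₁₀[(0.00953/3.7)^1.11 + 6.9/7.775e+04] = -1.8 log₁₀[0.00134 + 8.87e-05] = 5.122, so f = 0.03811.
Total minor-loss coefficient ΣK = 4·0.88 = 3.52.
ΔP = [f·L/D + ΣK]·(ρV²/2) = [0.03811·490/0.0944 + 3.52]·(652·0.1983²/2) = [197.8 + 3.52]·12.82 = 2582 Pa.
Head loss h_f = ΔP/(ρg) = 2582/(652·9.81) = 0.404 m.

h_f ≈ 0.404 m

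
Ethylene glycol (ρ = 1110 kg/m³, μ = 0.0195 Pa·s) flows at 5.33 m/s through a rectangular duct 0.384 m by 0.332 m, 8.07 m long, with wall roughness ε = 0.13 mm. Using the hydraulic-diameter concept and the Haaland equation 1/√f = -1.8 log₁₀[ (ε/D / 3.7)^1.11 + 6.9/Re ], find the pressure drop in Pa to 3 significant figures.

Hydraulic diameter D_h = 4A/P = 4·(0.384·0.332)/(2·(0.384+0.332)) = 0.51/1.432 = 0.3561 m.
Re = ρVD_h/μ = 1110·5.33·0.3561/0.0195 = 1.08e+05.
ε/D_h = 0.00013/0.3561 = 0.000365; Haaland gives 1/√f = -1.8 log₁₀[3.58e-05+6.39e-05] = 7.203, so f = 0.01927.
ΔP = f(L/D_h)(ρV²/2) = 0.01927·8.07/0.3561·1.577e+04 = 6887 Pa.

ΔP ≈ 6890 Pa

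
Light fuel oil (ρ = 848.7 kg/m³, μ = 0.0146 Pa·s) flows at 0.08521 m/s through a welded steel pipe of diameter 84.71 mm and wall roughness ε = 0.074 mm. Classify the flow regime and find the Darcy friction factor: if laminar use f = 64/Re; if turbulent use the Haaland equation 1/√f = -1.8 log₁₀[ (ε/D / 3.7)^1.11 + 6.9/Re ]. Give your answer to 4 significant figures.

Re = ρVD/μ = 848.7·0.08521·0.08471/0.0146 = 419.6.
Re < 2300 → laminar, so f = 64/Re = 0.1525 (roughness is irrelevant in laminar flow).

f ≈ 0.1525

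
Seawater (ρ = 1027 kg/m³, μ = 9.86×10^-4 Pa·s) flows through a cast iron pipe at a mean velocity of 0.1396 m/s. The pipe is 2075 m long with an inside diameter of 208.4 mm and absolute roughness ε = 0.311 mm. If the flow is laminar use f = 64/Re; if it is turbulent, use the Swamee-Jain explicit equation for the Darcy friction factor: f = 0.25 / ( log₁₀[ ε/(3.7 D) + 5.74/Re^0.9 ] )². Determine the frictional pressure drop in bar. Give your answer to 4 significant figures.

Reynolds number Re = ρVD/μ = 1027 · 0.1396 · 0.2084 / 0.000986 = 3.03e+04.
Re > 4000 → turbulent. Relative roughness ε/D = 0.000311/0.2084 = 0.00149. Swamee-Jain: f = 0.25/(log₁₀[0.00149/3.7 + 5.74/3.03e+04^0.9])² = 0.25/(log₁₀[0.000403 + 0.000532])² = 0.25/(-3.029)² = 0.02724.
Darcy-Weisbach: ΔP = f(L/D)(ρV²/2) = 0.02724·(2075/0.2084)·(1027·0.1396²/2) = 0.02724·9957·10.01 = 2715 Pa.
ΔP = 2715 Pa = 0.02715 bar.

ΔP ≈ 0.02715 bar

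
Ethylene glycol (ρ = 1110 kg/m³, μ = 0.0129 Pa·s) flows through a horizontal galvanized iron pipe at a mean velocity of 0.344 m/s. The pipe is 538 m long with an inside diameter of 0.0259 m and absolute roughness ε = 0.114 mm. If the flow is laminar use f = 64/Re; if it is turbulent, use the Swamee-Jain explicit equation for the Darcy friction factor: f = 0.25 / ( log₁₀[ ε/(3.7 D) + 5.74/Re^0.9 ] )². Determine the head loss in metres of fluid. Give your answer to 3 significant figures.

h_f ≈ 10.5 m

Reynolds number Re = ρVD/μ = 1110 · 0.344 · 0.0259 / 0.0129 = 766.6.
Re < 2300 → laminar flow, so f = 64/Re = 64/766.6 = 0.08348 (the turbulent correlation is not needed).
Darcy-Weisbach: ΔP = f(L/D)(ρV²/2) = 0.08348·(538/0.0259)·(1110·0.344²/2) = 0.08348·2.077e+04·65.68 = 1.139e+05 Pa.
Head loss h_f = ΔP/(ρg) = 1.139e+05/(1110·9.81) = 10.5 m.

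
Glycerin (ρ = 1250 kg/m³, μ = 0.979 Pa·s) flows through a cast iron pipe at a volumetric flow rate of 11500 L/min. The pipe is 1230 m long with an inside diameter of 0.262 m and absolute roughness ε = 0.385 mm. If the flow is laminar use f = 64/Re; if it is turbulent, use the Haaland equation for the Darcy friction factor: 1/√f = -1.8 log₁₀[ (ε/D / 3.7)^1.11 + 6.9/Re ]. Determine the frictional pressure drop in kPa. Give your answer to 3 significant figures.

ΔP ≈ 2000 kPa

Q = 11500 L/min = 11500/60000 = 0.1917 m³/s.
Cross-sectional area A = πD²/4 = π(0.262)²/4 = 0.05391 m²; mean velocity V = Q/A = 0.1917/0.05391 = 3.555 m/s.
Reynolds number Re = ρVD/μ = 1250 · 3.555 · 0.262 / 0.979 = 1189.
Re < 2300 → laminar flow, so f = 64/Re = 64/1189 = 0.05381 (the turbulent correlation is not needed).
Darcy-Weisbach: ΔP = f(L/D)(ρV²/2) = 0.05381·(1230/0.262)·(1250·3.555²/2) = 0.05381·4695·7899 = 1.996e+06 Pa.
ΔP = 1.996e+06 Pa = 2000 kPa.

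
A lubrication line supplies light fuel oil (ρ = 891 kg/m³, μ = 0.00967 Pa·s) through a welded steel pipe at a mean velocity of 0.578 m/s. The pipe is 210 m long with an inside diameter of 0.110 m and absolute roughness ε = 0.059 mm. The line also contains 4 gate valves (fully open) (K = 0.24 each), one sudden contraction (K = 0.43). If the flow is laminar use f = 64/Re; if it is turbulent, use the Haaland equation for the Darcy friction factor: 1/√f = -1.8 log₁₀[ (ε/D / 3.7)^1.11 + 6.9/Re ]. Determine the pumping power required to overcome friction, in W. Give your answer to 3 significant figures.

P ≈ 58.1 W

Reynolds number Re = ρVD/μ = 891 · 0.578 · 0.11 / 0.00967 = 5858.
Re > 4000 → turbulent. Relative roughness ε/D = 5.9e-05/0.11 = 0.000536. Haaland: 1/√f = -1.8 log₁₀[(0.000536/3.7)^1.11 + 6.9/5858] = -1.8 log₁₀[5.48e-05 + 0.00118] = 5.236, so f = 0.03647.
Total minor-loss coefficient ΣK = 4·0.24 + 1·0.43 = 1.39.
ΔP = [f·L/D + ΣK]·(ρV²/2) = [0.03647·210/0.11 + 1.39]·(891·0.578²/2) = [69.62 + 1.39]·148.8 = 1.057e+04 Pa.
Q = V·A = 0.578·0.009503 = 0.005493 m³/s.
Pumping power P = QΔP = 0.005493·1.057e+04 = 58.05 W = 58.1 W.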